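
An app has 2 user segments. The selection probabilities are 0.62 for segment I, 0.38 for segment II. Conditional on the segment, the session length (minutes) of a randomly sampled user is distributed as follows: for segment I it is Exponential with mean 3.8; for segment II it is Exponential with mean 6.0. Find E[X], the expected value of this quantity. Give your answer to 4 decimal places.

Component means — I: 3.8; II: 6.
E[X] = 0.62·3.8 + 0.38·6 = 4.636.

4.6360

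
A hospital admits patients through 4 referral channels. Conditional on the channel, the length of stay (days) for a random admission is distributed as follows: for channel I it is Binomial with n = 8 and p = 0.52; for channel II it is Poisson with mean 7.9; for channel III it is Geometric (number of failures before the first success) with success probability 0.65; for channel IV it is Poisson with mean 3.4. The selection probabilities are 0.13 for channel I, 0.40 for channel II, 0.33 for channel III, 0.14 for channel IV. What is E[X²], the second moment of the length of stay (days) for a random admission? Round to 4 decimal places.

For each component E[X²] = Var + (mean)², giving I: 19.3024; II: 70.31; III: 1.11834; IV: 14.96.
Overall E[X²] = 0.13·19.3024 + 0.4·70.31 + 0.33·1.11834 + 0.14·14.96 = 33.0968.

33.0968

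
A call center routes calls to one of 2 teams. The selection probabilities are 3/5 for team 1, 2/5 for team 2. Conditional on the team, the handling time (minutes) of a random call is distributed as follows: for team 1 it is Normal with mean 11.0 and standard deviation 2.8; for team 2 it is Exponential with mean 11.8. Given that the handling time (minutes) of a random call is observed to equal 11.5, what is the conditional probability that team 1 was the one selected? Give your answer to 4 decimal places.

Likelihoods f(11.5 | ·): 1: 0.140226; 2: 0.031979.
Posterior ∝ prior × likelihood. Numerator for 1: 0.6·0.140226 = 0.0841354.
Normalizing constant: 0.6·0.140226 + 0.4·0.031979 = 0.096927.
P(1 | observation) = 0.0841354 / 0.096927 = 0.868029.

0.8680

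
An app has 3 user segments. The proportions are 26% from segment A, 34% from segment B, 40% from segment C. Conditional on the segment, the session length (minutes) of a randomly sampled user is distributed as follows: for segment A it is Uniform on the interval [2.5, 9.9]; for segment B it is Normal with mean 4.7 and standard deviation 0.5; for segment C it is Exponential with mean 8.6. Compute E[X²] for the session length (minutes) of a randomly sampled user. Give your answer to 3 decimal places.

For each component E[X²] = Var + (mean)², giving A: 43.0033; B: 22.34; C: 147.92.
Overall E[X²] = 0.26·43.0033 + 0.34·22.34 + 0.4·147.92 = 77.9445.

77.944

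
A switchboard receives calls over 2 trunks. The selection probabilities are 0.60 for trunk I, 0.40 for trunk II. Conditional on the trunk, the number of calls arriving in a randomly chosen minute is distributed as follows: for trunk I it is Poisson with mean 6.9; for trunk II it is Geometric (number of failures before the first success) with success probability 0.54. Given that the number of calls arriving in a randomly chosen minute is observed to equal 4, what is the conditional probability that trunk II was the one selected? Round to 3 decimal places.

0.145

Likelihoods P(X=4 | ·): I: 0.0951816; II: 0.0241783.
Posterior ∝ prior × likelihood. Numerator for II: 0.4·0.0241783 = 0.0096713.
Normalizing constant: 0.6·0.0951816 + 0.4·0.0241783 = 0.0667803.
P(II | observation) = 0.0096713 / 0.0667803 = 0.144823.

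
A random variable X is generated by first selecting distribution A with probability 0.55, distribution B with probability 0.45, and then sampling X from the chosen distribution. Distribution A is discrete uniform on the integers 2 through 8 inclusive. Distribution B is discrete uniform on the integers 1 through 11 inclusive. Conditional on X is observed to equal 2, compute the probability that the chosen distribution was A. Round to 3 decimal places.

Likelihoods P(X=2 | ·): A: 0.142857; B: 0.0909091.
Posterior ∝ prior × likelihood. Numerator for A: 0.55·0.142857 = 0.0785714.
Normalizing constant: 0.55·0.142857 + 0.45·0.0909091 = 0.119481.
P(A | observation) = 0.0785714 / 0.119481 = 0.657609.

0.658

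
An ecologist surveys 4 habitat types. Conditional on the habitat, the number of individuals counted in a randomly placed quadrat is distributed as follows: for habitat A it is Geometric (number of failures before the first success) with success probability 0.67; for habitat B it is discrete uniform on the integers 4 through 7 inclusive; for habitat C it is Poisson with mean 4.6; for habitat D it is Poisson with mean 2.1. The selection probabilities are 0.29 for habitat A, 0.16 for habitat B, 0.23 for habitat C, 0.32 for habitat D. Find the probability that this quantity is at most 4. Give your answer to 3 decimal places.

0.747

Conditional on each habitat, P(X ≤ 4): A: 0.996086; B: 0.25; C: 0.513234; D: 0.937874.
By total probability, P(X ≤ 4) = 0.29·0.996086 + 0.16·0.25 + 0.23·0.513234 + 0.32·0.937874 = 0.747029.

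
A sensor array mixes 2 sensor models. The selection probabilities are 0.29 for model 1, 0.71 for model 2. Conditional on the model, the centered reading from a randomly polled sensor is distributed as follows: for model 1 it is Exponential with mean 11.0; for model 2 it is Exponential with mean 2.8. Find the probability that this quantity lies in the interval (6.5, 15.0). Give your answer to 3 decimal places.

Conditional on each model, P(6.5 < X < 15.0): 1: 0.298094; 2: 0.0934189.
By total probability, P(6.5 < X < 15.0) = 0.29·0.298094 + 0.71·0.0934189 = 0.152775.

0.153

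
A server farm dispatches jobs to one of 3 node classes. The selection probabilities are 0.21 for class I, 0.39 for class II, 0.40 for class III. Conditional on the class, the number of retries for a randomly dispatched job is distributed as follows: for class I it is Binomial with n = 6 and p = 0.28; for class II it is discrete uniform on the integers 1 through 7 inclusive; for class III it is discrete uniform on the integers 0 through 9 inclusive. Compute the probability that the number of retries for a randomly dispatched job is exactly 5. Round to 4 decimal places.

Conditional on each class, P(X = 5): I: 0.00743488; II: 0.142857; III: 0.1.
By total probability, P(X = 5) = 0.21·0.00743488 + 0.39·0.142857 + 0.4·0.1 = 0.0972756.

0.0973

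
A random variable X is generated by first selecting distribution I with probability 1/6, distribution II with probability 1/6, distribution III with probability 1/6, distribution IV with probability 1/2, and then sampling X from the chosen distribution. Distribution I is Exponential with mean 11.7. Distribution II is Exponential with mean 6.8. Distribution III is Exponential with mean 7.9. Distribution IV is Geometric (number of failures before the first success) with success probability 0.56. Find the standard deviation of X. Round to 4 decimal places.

Per component, I: μ=11.7, E[X²]=273.78; II: μ=6.8, E[X²]=92.48; III: μ=7.9, E[X²]=124.82; IV: μ=0.785714, E[X²]=2.02041.
E[X] = 0.166667·11.7 + 0.166667·6.8 + 0.166667·7.9 + 0.5·0.785714 = 4.79286.
E[X²] = 0.166667·273.78 + 0.166667·92.48 + 0.166667·124.82 + 0.5·2.02041 = 82.8569.
Var(X) = E[X²] − (E[X])² = 82.8569 − 22.9715 = 59.8854.
SD(X) = √59.8854 = 7.73857.

7.7386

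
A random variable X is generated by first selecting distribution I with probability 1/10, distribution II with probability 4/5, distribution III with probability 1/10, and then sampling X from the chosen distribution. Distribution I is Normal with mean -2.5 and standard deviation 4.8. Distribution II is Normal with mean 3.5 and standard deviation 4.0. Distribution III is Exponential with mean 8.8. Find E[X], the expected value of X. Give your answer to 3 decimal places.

Component means — I: -2.5; II: 3.5; III: 8.8.
E[X] = 0.1·-2.5 + 0.8·3.5 + 0.1·8.8 = 3.43.

3.430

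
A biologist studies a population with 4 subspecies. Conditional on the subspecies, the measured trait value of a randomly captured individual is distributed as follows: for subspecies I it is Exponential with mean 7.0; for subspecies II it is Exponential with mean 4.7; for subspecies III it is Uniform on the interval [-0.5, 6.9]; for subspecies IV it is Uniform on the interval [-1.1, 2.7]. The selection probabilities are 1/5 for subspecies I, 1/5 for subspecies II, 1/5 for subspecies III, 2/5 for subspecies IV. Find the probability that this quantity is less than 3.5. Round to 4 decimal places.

Conditional on each subspecies, P(X < 3.5): I: 0.393469; II: 0.525114; III: 0.540541; IV: 1.
By total probability, P(X < 3.5) = 0.2·0.393469 + 0.2·0.525114 + 0.2·0.540541 + 0.4·1 = 0.691825.

0.6918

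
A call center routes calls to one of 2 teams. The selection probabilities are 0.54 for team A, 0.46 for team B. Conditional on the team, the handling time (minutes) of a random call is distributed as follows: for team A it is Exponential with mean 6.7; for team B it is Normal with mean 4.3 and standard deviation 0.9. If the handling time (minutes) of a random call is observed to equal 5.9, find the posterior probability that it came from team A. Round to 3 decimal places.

Likelihoods f(5.9 | ·): A: 0.0618709; B: 0.0912799.
Posterior ∝ prior × likelihood. Numerator for A: 0.54·0.0618709 = 0.0334103.
Normalizing constant: 0.54·0.0618709 + 0.46·0.0912799 = 0.0753991.
P(A | observation) = 0.0334103 / 0.0753991 = 0.443113.

0.443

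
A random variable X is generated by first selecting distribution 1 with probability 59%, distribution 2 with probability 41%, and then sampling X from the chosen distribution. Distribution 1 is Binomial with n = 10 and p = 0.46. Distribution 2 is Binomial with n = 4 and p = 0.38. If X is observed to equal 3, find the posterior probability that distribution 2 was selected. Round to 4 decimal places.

Likelihoods P(X=3 | ·): 1: 0.156391; 2: 0.136083.
Posterior ∝ prior × likelihood. Numerator for 2: 0.41·0.136083 = 0.0557938.
Normalizing constant: 0.59·0.156391 + 0.41·0.136083 = 0.148064.
P(2 | observation) = 0.0557938 / 0.148064 = 0.376822.

0.3768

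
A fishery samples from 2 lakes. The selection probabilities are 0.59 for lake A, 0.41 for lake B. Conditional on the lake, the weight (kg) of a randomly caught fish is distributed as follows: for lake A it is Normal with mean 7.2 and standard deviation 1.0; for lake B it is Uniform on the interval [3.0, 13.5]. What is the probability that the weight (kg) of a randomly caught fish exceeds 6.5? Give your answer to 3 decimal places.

0.721

Conditional on each lake, P(X > 6.5): A: 0.758036; B: 0.666667.
By total probability, P(X > 6.5) = 0.59·0.758036 + 0.41·0.666667 = 0.720575.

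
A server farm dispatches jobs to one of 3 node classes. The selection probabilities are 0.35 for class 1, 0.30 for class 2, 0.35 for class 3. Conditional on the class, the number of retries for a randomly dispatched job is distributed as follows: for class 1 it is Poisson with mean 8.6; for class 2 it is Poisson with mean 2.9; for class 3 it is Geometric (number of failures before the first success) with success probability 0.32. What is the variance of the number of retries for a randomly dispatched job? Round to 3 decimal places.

Per component, 1: μ=8.6, E[X²]=82.56; 2: μ=2.9, E[X²]=11.31; 3: μ=2.125, E[X²]=11.1562.
E[X] = 0.35·8.6 + 0.3·2.9 + 0.35·2.125 = 4.62375.
E[X²] = 0.35·82.56 + 0.3·11.31 + 0.35·11.1562 = 36.1937.
Var(X) = E[X²] − (E[X])² = 36.1937 − 21.3791 = 14.8146.

14.815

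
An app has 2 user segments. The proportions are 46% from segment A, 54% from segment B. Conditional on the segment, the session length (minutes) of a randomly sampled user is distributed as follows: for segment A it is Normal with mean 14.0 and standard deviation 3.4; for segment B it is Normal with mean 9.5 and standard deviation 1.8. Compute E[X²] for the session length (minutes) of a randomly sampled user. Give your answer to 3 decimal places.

For each component E[X²] = Var + (mean)², giving A: 207.56; B: 93.49.
Overall E[X²] = 0.46·207.56 + 0.54·93.49 = 145.962.

145.962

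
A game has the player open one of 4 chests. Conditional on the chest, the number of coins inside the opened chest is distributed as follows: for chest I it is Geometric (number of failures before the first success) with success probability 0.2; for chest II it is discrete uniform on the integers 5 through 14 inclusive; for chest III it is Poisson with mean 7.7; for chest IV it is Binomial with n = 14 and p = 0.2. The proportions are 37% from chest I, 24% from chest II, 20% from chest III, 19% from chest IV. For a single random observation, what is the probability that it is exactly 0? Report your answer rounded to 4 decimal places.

Conditional on each chest, P(X = 0): I: 0.2; II: 0; III: 0.000452827; IV: 0.0439805.
By total probability, P(X = 0) = 0.37·0.2 + 0.24·0 + 0.2·0.000452827 + 0.19·0.0439805 = 0.0824469.

0.0824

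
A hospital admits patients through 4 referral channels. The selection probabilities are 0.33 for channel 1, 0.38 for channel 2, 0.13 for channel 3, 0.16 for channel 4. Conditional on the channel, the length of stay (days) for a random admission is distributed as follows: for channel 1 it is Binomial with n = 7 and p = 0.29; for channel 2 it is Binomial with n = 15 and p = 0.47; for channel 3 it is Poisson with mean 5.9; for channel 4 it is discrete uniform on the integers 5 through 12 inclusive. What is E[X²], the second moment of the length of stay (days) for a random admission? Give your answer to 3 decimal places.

For each component E[X²] = Var + (mean)², giving 1: 5.5622; 2: 53.439; 3: 40.71; 4: 77.5.
Overall E[X²] = 0.33·5.5622 + 0.38·53.439 + 0.13·40.71 + 0.16·77.5 = 39.8346.

39.835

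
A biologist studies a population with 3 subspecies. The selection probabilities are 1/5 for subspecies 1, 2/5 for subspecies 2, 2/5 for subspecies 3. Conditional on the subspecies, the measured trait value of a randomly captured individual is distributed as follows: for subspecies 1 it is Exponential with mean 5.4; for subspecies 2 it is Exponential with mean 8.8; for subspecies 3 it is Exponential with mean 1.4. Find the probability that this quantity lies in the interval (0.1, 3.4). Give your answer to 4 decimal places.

0.5506

Conditional on each subspecies, P(0.1 < X < 3.4): 1: 0.448863; 2: 0.309177; 3: 0.8429.
By total probability, P(0.1 < X < 3.4) = 0.2·0.448863 + 0.4·0.309177 + 0.4·0.8429 = 0.550604.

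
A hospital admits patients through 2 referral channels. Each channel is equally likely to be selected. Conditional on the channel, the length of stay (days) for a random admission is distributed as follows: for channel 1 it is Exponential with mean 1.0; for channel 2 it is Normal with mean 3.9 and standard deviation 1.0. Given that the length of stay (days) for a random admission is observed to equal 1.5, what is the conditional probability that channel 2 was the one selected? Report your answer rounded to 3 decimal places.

Likelihoods f(1.5 | ·): 1: 0.22313; 2: 0.0223945.
Posterior ∝ prior × likelihood. Numerator for 2: 0.5·0.0223945 = 0.0111973.
Normalizing constant: 0.5·0.22313 + 0.5·0.0223945 = 0.122762.
P(2 | observation) = 0.0111973 / 0.122762 = 0.0912109.

0.091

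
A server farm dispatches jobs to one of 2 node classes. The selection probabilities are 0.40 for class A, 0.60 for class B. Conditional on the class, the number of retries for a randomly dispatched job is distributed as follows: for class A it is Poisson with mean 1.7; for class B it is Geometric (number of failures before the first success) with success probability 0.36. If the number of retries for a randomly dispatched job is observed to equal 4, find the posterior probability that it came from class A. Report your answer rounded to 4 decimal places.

0.4124

Likelihoods P(X=4 | ·): A: 0.0635746; B: 0.060398.
Posterior ∝ prior × likelihood. Numerator for A: 0.4·0.0635746 = 0.0254299.
Normalizing constant: 0.4·0.0635746 + 0.6·0.060398 = 0.0616686.
P(A | observation) = 0.0254299 / 0.0616686 = 0.412363.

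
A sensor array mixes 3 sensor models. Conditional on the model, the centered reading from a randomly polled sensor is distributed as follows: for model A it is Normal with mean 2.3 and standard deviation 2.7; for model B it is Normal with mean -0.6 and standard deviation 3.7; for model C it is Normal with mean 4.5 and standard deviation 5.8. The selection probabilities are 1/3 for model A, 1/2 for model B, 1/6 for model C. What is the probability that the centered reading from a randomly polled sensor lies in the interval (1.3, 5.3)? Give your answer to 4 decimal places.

Conditional on each model, P(1.3 < X < 5.3): A: 0.511186; B: 0.248395; C: 0.264284.
By total probability, P(1.3 < X < 5.3) = 0.333333·0.511186 + 0.5·0.248395 + 0.166667·0.264284 = 0.33864.

0.3386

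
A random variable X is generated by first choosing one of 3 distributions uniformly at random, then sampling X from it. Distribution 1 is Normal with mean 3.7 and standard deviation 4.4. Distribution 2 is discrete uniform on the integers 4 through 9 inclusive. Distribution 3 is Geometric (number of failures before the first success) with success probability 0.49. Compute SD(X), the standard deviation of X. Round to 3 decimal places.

Per component, 1: μ=3.7, E[X²]=33.05; 2: μ=6.5, E[X²]=45.1667; 3: μ=1.04082, E[X²]=3.20741.
E[X] = 0.333333·3.7 + 0.333333·6.5 + 0.333333·1.04082 = 3.74694.
E[X²] = 0.333333·33.05 + 0.333333·45.1667 + 0.333333·3.20741 = 27.1414.
Var(X) = E[X²] − (E[X])² = 27.1414 − 14.0396 = 13.1018.
SD(X) = √13.1018 = 3.61964.

3.620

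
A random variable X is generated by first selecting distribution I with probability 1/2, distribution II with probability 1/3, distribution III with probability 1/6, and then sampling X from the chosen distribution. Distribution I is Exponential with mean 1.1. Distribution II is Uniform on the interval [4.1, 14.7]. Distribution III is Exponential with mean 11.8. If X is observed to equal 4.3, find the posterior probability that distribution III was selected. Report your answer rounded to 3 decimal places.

0.195

Likelihoods f(4.3 | ·): I: 0.0182352; II: 0.0943396; III: 0.0588651.
Posterior ∝ prior × likelihood. Numerator for III: 0.166667·0.0588651 = 0.00981086.
Normalizing constant: 0.5·0.0182352 + 0.333333·0.0943396 + 0.166667·0.0588651 = 0.050375.
P(III | observation) = 0.00981086 / 0.050375 = 0.194756.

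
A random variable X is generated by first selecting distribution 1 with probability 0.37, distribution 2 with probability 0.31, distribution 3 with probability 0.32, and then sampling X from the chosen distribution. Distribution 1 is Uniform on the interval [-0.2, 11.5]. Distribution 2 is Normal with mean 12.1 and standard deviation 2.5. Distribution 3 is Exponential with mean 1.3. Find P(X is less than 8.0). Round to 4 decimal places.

Conditional on each component, P(X < 8.0): 1: 0.700855; 2: 0.0505026; 3: 0.997875.
By total probability, P(X < 8.0) = 0.37·0.700855 + 0.31·0.0505026 + 0.32·0.997875 = 0.594292.

0.5943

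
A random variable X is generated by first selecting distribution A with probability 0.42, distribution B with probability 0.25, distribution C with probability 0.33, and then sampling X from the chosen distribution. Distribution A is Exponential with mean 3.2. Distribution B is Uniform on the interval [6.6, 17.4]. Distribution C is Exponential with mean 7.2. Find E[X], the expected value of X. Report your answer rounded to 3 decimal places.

6.720

Component means — A: 3.2; B: 12; C: 7.2.
E[X] = 0.42·3.2 + 0.25·12 + 0.33·7.2 = 6.72.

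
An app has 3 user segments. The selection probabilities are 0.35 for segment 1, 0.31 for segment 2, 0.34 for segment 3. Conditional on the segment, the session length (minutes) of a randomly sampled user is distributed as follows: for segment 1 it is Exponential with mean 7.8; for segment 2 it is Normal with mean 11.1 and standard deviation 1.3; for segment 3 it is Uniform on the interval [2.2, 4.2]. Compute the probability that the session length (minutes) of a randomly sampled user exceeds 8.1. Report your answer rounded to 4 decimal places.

Conditional on each segment, P(X > 8.1): 1: 0.353999; 2: 0.989492; 3: 0.
By total probability, P(X > 8.1) = 0.35·0.353999 + 0.31·0.989492 + 0.34·0 = 0.430642.

0.4306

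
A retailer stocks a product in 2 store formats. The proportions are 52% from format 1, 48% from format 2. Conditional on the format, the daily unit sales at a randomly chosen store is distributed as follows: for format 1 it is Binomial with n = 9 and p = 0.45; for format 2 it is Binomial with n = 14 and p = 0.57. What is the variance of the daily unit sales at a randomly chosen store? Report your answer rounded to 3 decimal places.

Per component, 1: μ=4.05, E[X²]=18.63; 2: μ=7.98, E[X²]=67.1118.
E[X] = 0.52·4.05 + 0.48·7.98 = 5.9364.
E[X²] = 0.52·18.63 + 0.48·67.1118 = 41.9013.
Var(X) = E[X²] − (E[X])² = 41.9013 − 35.2408 = 6.66042.

6.660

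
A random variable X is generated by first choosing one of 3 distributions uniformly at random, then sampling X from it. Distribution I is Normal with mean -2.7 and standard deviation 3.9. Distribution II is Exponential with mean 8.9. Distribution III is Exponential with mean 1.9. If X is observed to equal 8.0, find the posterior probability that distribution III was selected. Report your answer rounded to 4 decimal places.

Likelihoods f(8.0 | ·): I: 0.0023731; II: 0.0457333; III: 0.00780977.
Posterior ∝ prior × likelihood. Numerator for III: 0.333333·0.00780977 = 0.00260326.
Normalizing constant: 0.333333·0.0023731 + 0.333333·0.0457333 + 0.333333·0.00780977 = 0.0186387.
P(III | observation) = 0.00260326 / 0.0186387 = 0.139669.

0.1397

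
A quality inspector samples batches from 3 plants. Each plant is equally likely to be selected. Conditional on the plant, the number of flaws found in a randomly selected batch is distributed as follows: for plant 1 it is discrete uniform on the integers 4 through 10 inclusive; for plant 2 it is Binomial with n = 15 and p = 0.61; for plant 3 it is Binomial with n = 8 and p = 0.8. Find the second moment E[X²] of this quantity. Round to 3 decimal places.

60.844

For each component E[X²] = Var + (mean)², giving 1: 53; 2: 87.291; 3: 42.24.
Overall E[X²] = 0.333333·53 + 0.333333·87.291 + 0.333333·42.24 = 60.8437.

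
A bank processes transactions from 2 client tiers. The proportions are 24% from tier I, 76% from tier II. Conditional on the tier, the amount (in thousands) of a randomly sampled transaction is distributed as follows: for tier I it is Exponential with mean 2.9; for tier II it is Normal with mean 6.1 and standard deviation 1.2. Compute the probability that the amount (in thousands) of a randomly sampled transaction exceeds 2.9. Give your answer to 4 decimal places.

0.8454

Conditional on each tier, P(X > 2.9): I: 0.367879; II: 0.99617.
By total probability, P(X > 2.9) = 0.24·0.367879 + 0.76·0.99617 = 0.84538.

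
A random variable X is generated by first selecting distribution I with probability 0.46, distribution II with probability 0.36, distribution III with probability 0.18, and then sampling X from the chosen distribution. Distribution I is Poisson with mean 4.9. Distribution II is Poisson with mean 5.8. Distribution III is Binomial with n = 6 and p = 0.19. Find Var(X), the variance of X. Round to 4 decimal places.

Per component, I: μ=4.9, E[X²]=28.91; II: μ=5.8, E[X²]=39.44; III: μ=1.14, E[X²]=2.223.
E[X] = 0.46·4.9 + 0.36·5.8 + 0.18·1.14 = 4.5472.
E[X²] = 0.46·28.91 + 0.36·39.44 + 0.18·2.223 = 27.8971.
Var(X) = E[X²] − (E[X])² = 27.8971 − 20.677 = 7.22011.

7.2201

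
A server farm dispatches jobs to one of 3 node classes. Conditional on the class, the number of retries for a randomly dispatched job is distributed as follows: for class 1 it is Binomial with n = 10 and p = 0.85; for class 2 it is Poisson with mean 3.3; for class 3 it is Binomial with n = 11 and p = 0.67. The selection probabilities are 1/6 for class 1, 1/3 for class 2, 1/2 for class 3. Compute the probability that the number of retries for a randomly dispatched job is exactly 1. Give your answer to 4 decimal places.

Conditional on each class, P(X = 1): 1: 3.26769e-07; 2: 0.121714; 3: 0.000112877.
By total probability, P(X = 1) = 0.166667·3.26769e-07 + 0.333333·0.121714 + 0.5·0.000112877 = 0.040628.

0.0406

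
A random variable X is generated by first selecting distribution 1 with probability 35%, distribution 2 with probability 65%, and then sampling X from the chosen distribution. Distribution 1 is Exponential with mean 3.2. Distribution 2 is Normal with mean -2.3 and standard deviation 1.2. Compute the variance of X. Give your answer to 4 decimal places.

Per component, 1: μ=3.2, E[X²]=20.48; 2: μ=-2.3, E[X²]=6.73.
E[X] = 0.35·3.2 + 0.65·-2.3 = -0.375.
E[X²] = 0.35·20.48 + 0.65·6.73 = 11.5425.
Var(X) = E[X²] − (E[X])² = 11.5425 − 0.140625 = 11.4019.

11.4019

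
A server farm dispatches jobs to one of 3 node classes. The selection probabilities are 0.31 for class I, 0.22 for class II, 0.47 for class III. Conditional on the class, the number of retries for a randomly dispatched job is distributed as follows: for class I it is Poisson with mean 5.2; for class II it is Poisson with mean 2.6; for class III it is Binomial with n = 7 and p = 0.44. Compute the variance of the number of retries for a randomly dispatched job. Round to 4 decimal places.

Per component, I: μ=5.2, E[X²]=32.24; II: μ=2.6, E[X²]=9.36; III: μ=3.08, E[X²]=11.2112.
E[X] = 0.31·5.2 + 0.22·2.6 + 0.47·3.08 = 3.6316.
E[X²] = 0.31·32.24 + 0.22·9.36 + 0.47·11.2112 = 17.3229.
Var(X) = E[X²] − (E[X])² = 17.3229 − 13.1885 = 4.13435.

4.1343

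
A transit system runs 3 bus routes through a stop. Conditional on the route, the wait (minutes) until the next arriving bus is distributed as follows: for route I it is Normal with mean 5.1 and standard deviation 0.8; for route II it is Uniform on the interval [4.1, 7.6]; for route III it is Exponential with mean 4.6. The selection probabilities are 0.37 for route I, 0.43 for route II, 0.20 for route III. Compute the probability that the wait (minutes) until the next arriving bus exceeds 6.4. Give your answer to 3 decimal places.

Conditional on each route, P(X > 6.4): I: 0.0520813; II: 0.342857; III: 0.248751.
By total probability, P(X > 6.4) = 0.37·0.0520813 + 0.43·0.342857 + 0.2·0.248751 = 0.216449.

0.216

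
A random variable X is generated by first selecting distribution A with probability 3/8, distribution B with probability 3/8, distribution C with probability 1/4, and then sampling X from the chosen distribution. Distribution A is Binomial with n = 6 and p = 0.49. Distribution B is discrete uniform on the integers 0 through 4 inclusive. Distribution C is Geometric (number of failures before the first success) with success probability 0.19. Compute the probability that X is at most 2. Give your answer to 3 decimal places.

Conditional on each component, P(X ≤ 2): A: 0.362682; B: 0.6; C: 0.468559.
By total probability, P(X ≤ 2) = 0.375·0.362682 + 0.375·0.6 + 0.25·0.468559 = 0.478146.

0.478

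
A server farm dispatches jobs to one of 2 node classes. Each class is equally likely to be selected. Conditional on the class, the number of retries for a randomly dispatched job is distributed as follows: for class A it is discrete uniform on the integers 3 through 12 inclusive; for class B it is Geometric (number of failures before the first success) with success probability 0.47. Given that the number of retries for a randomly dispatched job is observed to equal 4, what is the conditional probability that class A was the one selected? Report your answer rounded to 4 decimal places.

Likelihoods P(X=4 | ·): A: 0.1; B: 0.0370853.
Posterior ∝ prior × likelihood. Numerator for A: 0.5·0.1 = 0.05.
Normalizing constant: 0.5·0.1 + 0.5·0.0370853 = 0.0685426.
P(A | observation) = 0.05 / 0.0685426 = 0.729473.

0.7295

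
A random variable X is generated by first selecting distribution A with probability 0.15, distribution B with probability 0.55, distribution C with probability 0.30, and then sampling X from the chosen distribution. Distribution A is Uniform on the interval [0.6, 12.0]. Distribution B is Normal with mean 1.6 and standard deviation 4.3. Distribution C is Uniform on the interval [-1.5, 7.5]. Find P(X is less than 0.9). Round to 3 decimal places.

Conditional on each component, P(X < 0.9): A: 0.0263158; B: 0.435342; C: 0.266667.
By total probability, P(X < 0.9) = 0.15·0.0263158 + 0.55·0.435342 + 0.3·0.266667 = 0.323385.

0.323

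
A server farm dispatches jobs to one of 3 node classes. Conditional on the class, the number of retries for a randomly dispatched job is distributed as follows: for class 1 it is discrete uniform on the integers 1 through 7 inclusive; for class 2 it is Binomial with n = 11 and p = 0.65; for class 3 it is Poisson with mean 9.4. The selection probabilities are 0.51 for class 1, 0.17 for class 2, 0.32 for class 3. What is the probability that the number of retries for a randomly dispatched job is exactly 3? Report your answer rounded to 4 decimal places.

0.0783

Conditional on each class, P(X = 3): 1: 0.142857; 2: 0.010204; 3: 0.0114515.
By total probability, P(X = 3) = 0.51·0.142857 + 0.17·0.010204 + 0.32·0.0114515 = 0.0782563.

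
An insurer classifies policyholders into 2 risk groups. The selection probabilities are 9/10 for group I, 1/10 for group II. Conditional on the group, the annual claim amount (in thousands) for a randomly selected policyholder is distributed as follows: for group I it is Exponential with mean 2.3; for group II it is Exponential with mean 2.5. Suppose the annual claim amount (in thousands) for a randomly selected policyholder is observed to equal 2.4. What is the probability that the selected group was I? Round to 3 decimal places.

0.900

Likelihoods f(2.4 | ·): I: 0.153142; II: 0.153157.
Posterior ∝ prior × likelihood. Numerator for I: 0.9·0.153142 = 0.137828.
Normalizing constant: 0.9·0.153142 + 0.1·0.153157 = 0.153144.
P(I | observation) = 0.137828 / 0.153144 = 0.899991.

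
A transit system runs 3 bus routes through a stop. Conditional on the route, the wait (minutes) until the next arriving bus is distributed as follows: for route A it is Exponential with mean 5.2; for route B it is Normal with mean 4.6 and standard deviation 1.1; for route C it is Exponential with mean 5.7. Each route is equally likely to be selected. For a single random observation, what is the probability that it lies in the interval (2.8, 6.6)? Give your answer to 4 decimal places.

0.5050

Conditional on each route, P(2.8 < X < 6.6): A: 0.302598; B: 0.9146; C: 0.297728.
By total probability, P(2.8 < X < 6.6) = 0.333333·0.302598 + 0.333333·0.9146 + 0.333333·0.297728 = 0.504975.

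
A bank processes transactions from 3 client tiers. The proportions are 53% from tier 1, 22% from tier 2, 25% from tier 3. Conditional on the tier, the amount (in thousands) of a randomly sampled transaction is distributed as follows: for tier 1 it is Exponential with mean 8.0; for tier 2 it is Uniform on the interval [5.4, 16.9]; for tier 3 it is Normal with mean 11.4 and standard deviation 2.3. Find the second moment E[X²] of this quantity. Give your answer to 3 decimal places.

131.428

For each component E[X²] = Var + (mean)², giving 1: 128; 2: 135.343; 3: 135.25.
Overall E[X²] = 0.53·128 + 0.22·135.343 + 0.25·135.25 = 131.428.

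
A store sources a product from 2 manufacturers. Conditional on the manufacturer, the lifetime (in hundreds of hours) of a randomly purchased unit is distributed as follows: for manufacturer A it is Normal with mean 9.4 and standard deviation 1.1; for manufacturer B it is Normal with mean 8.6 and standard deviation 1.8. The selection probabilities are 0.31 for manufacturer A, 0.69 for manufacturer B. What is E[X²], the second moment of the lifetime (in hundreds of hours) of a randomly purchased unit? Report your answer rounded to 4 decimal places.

81.0347

For each component E[X²] = Var + (mean)², giving A: 89.57; B: 77.2.
Overall E[X²] = 0.31·89.57 + 0.69·77.2 = 81.0347.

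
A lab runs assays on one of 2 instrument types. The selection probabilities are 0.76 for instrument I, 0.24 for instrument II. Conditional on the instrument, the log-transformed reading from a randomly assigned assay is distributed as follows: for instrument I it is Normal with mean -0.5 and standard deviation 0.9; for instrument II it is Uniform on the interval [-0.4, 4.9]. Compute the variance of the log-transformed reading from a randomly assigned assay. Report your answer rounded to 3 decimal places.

2.557

Per component, I: μ=-0.5, E[X²]=1.06; II: μ=2.25, E[X²]=7.40333.
E[X] = 0.76·-0.5 + 0.24·2.25 = 0.16.
E[X²] = 0.76·1.06 + 0.24·7.40333 = 2.5824.
Var(X) = E[X²] − (E[X])² = 2.5824 − 0.0256 = 2.5568.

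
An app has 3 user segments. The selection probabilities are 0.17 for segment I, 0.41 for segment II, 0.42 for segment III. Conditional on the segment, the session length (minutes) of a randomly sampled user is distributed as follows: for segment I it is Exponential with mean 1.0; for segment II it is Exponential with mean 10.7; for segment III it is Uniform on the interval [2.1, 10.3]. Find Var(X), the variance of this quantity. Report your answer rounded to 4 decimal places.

Per component, I: μ=1, E[X²]=2; II: μ=10.7, E[X²]=228.98; III: μ=6.2, E[X²]=44.0433.
E[X] = 0.17·1 + 0.41·10.7 + 0.42·6.2 = 7.161.
E[X²] = 0.17·2 + 0.41·228.98 + 0.42·44.0433 = 112.72.
Var(X) = E[X²] − (E[X])² = 112.72 − 51.2799 = 61.4401.

61.4401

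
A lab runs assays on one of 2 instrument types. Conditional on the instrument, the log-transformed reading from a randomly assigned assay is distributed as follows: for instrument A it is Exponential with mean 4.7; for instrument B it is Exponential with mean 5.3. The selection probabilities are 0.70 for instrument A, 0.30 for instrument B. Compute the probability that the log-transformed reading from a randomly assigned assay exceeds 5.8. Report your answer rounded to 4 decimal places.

0.3042

Conditional on each instrument, P(X > 5.8): A: 0.291113; B: 0.334761.
By total probability, P(X > 5.8) = 0.7·0.291113 + 0.3·0.334761 = 0.304208.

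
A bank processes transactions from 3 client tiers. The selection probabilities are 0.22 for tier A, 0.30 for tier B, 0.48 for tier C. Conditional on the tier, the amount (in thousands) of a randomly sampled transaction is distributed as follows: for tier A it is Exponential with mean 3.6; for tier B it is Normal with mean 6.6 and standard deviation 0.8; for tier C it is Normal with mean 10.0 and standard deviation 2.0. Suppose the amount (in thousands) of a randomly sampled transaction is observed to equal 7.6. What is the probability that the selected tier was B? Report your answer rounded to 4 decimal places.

Likelihoods f(7.6 | ·): A: 0.0336398; B: 0.228311; C: 0.097093.
Posterior ∝ prior × likelihood. Numerator for B: 0.3·0.228311 = 0.0684934.
Normalizing constant: 0.22·0.0336398 + 0.3·0.228311 + 0.48·0.097093 = 0.122499.
P(B | observation) = 0.0684934 / 0.122499 = 0.559135.

0.5591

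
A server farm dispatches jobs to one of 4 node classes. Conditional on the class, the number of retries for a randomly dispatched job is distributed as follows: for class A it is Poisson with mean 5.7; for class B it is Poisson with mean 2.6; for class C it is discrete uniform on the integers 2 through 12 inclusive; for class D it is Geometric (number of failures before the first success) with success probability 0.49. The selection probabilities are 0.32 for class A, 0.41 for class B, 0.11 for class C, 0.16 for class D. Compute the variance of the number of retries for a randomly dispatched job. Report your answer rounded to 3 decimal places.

8.419

Per component, A: μ=5.7, E[X²]=38.19; B: μ=2.6, E[X²]=9.36; C: μ=7, E[X²]=59; D: μ=1.04082, E[X²]=3.20741.
E[X] = 0.32·5.7 + 0.41·2.6 + 0.11·7 + 0.16·1.04082 = 3.82653.
E[X²] = 0.32·38.19 + 0.41·9.36 + 0.11·59 + 0.16·3.20741 = 23.0616.
Var(X) = E[X²] − (E[X])² = 23.0616 − 14.6423 = 8.41925.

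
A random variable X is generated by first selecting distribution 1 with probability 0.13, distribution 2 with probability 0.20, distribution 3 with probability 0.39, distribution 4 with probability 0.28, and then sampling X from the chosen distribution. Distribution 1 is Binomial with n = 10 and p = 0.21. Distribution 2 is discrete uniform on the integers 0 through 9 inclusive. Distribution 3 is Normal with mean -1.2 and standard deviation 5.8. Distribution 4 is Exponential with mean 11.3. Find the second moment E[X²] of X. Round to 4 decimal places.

91.6766

For each component E[X²] = Var + (mean)², giving 1: 6.069; 2: 28.5; 3: 35.08; 4: 255.38.
Overall E[X²] = 0.13·6.069 + 0.2·28.5 + 0.39·35.08 + 0.28·255.38 = 91.6766.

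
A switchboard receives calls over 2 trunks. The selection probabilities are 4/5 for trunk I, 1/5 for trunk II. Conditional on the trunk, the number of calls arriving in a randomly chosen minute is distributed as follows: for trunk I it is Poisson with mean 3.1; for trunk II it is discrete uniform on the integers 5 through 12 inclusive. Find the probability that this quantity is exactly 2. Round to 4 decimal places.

0.1732

Conditional on each trunk, P(X = 2): I: 0.216461; II: 0.
By total probability, P(X = 2) = 0.8·0.216461 + 0.2·0 = 0.173169.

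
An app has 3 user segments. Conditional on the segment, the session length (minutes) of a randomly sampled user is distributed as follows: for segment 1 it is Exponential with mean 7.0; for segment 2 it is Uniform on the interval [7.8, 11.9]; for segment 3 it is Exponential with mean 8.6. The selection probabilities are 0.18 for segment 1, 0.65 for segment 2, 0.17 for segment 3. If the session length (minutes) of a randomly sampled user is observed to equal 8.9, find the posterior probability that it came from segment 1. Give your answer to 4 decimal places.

0.0417

Likelihoods f(8.9 | ·): 1: 0.0400615; 2: 0.243902; 3: 0.0413102.
Posterior ∝ prior × likelihood. Numerator for 1: 0.18·0.0400615 = 0.00721108.
Normalizing constant: 0.18·0.0400615 + 0.65·0.243902 + 0.17·0.0413102 = 0.17277.
P(1 | observation) = 0.00721108 / 0.17277 = 0.0417379.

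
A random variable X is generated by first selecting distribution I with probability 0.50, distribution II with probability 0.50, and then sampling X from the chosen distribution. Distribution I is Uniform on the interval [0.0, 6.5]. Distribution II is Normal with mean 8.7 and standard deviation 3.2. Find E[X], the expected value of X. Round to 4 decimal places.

5.9750

Component means — I: 3.25; II: 8.7.
E[X] = 0.5·3.25 + 0.5·8.7 = 5.975.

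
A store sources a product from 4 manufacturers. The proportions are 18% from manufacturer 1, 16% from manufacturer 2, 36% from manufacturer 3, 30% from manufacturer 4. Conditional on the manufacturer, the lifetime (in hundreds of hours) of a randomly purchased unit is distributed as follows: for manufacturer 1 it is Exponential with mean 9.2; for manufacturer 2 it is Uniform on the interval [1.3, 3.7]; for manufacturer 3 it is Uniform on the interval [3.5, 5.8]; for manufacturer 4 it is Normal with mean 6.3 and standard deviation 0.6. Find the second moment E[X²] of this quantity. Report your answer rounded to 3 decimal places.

51.505

For each component E[X²] = Var + (mean)², giving 1: 169.28; 2: 6.73; 3: 22.0633; 4: 40.05.
Overall E[X²] = 0.18·169.28 + 0.16·6.73 + 0.36·22.0633 + 0.3·40.05 = 51.505.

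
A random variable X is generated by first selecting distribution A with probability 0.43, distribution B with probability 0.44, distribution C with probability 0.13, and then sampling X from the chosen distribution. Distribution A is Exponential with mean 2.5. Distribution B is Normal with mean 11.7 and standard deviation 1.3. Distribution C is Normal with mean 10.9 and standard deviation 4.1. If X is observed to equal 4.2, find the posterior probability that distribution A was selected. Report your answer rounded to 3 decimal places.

0.906

Likelihoods f(4.2 | ·): A: 0.0745496; B: 1.81733e-08; C: 0.0256005.
Posterior ∝ prior × likelihood. Numerator for A: 0.43·0.0745496 = 0.0320563.
Normalizing constant: 0.43·0.0745496 + 0.44·1.81733e-08 + 0.13·0.0256005 = 0.0353844.
P(A | observation) = 0.0320563 / 0.0353844 = 0.905945.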